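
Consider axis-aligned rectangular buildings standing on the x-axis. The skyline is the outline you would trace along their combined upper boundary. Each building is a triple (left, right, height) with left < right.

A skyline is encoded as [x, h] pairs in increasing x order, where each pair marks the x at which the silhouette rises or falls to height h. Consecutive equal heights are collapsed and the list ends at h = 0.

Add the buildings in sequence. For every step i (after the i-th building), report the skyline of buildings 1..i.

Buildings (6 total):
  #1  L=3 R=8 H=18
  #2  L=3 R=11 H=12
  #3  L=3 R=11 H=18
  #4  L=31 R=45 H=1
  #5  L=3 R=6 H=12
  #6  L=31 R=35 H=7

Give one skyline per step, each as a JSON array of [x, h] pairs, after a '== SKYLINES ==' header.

== SKYLINES ==
[[3,18],[8,0]]
[[3,18],[8,12],[11,0]]
[[3,18],[11,0]]
[[3,18],[11,0],[31,1],[45,0]]
[[3,18],[11,0],[31,1],[45,0]]
[[3,18],[11,0],[31,7],[35,1],[45,0]]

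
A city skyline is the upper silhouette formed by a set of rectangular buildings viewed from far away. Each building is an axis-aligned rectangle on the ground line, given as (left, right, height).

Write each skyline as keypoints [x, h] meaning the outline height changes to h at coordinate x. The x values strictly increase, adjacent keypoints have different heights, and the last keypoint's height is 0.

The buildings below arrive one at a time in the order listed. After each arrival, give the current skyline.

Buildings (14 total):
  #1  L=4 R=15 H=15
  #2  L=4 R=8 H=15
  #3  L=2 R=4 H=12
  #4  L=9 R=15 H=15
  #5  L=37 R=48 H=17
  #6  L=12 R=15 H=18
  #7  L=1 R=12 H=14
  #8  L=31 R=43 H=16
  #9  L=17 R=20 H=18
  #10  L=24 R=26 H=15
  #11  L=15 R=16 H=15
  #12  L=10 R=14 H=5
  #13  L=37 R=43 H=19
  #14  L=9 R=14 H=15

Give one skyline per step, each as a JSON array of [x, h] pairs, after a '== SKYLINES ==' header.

== SKYLINES ==
[[4,15],[15,0]]
[[4,15],[15,0]]
[[2,12],[4,15],[15,0]]
[[2,12],[4,15],[15,0]]
[[2,12],[4,15],[15,0],[37,17],[48,0]]
[[2,12],[4,15],[12,18],[15,0],[37,17],[48,0]]
[[1,14],[4,15],[12,18],[15,0],[37,17],[48,0]]
[[1,14],[4,15],[12,18],[15,0],[31,16],[37,17],[48,0]]
[[1,14],[4,15],[12,18],[15,0],[17,18],[20,0],[31,16],[37,17],[48,0]]
[[1,14],[4,15],[12,18],[15,0],[17,18],[20,0],[24,15],[26,0],[31,16],[37,17],[48,0]]
[[1,14],[4,15],[12,18],[15,15],[16,0],[17,18],[20,0],[24,15],[26,0],[31,16],[37,17],[48,0]]
[[1,14],[4,15],[12,18],[15,15],[16,0],[17,18],[20,0],[24,15],[26,0],[31,16],[37,17],[48,0]]
[[1,14],[4,15],[12,18],[15,15],[16,0],[17,18],[20,0],[24,15],[26,0],[31,16],[37,19],[43,17],[48,0]]
[[1,14],[4,15],[12,18],[15,15],[16,0],[17,18],[20,0],[24,15],[26,0],[31,16],[37,19],[43,17],[48,0]]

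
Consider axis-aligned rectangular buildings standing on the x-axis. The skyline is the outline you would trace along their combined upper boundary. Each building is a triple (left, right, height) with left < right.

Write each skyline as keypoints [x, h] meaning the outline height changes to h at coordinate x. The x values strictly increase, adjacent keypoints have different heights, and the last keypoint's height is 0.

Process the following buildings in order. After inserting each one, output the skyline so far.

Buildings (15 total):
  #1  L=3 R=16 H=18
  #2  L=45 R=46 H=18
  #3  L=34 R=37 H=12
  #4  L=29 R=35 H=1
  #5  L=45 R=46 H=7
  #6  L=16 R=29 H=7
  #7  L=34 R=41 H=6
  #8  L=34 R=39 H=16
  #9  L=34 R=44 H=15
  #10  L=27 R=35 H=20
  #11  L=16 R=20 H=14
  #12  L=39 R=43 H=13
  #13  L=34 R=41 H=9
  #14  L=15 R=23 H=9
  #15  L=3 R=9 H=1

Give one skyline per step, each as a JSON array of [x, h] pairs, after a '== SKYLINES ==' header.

== SKYLINES ==
[[3,18],[16,0]]
[[3,18],[16,0],[45,18],[46,0]]
[[3,18],[16,0],[34,12],[37,0],[45,18],[46,0]]
[[3,18],[16,0],[29,1],[34,12],[37,0],[45,18],[46,0]]
[[3,18],[16,0],[29,1],[34,12],[37,0],[45,18],[46,0]]
[[3,18],[16,7],[29,1],[34,12],[37,0],[45,18],[46,0]]
[[3,18],[16,7],[29,1],[34,12],[37,6],[41,0],[45,18],[46,0]]
[[3,18],[16,7],[29,1],[34,16],[39,6],[41,0],[45,18],[46,0]]
[[3,18],[16,7],[29,1],[34,16],[39,15],[44,0],[45,18],[46,0]]
[[3,18],[16,7],[27,20],[35,16],[39,15],[44,0],[45,18],[46,0]]
[[3,18],[16,14],[20,7],[27,20],[35,16],[39,15],[44,0],[45,18],[46,0]]
[[3,18],[16,14],[20,7],[27,20],[35,16],[39,15],[44,0],[45,18],[46,0]]
[[3,18],[16,14],[20,7],[27,20],[35,16],[39,15],[44,0],[45,18],[46,0]]
[[3,18],[16,14],[20,9],[23,7],[27,20],[35,16],[39,15],[44,0],[45,18],[46,0]]
[[3,18],[16,14],[20,9],[23,7],[27,20],[35,16],[39,15],[44,0],[45,18],[46,0]]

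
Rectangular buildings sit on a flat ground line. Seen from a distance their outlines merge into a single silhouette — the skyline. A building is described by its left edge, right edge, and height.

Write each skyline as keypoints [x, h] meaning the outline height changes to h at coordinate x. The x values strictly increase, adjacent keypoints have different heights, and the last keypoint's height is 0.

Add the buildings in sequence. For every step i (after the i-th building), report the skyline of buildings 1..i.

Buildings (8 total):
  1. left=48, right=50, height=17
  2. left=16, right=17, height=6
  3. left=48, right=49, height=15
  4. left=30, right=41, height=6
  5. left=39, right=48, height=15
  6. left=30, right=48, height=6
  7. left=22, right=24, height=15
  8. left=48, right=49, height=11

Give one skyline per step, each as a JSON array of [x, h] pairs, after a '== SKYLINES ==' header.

== SKYLINES ==
[[48,17],[50,0]]
[[16,6],[17,0],[48,17],[50,0]]
[[16,6],[17,0],[48,17],[50,0]]
[[16,6],[17,0],[30,6],[41,0],[48,17],[50,0]]
[[16,6],[17,0],[30,6],[39,15],[48,17],[50,0]]
[[16,6],[17,0],[30,6],[39,15],[48,17],[50,0]]
[[16,6],[17,0],[22,15],[24,0],[30,6],[39,15],[48,17],[50,0]]
[[16,6],[17,0],[22,15],[24,0],[30,6],[39,15],[48,17],[50,0]]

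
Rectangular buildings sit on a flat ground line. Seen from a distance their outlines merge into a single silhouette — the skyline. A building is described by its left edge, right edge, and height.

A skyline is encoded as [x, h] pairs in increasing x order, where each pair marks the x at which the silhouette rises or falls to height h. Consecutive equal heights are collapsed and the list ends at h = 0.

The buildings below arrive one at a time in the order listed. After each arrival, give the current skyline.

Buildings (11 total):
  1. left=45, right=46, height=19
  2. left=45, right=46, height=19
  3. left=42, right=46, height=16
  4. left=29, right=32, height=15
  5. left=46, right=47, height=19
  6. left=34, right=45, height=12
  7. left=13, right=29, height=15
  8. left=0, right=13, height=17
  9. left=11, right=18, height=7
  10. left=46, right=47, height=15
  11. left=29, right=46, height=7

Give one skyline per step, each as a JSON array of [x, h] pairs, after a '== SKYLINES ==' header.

== SKYLINES ==
[[45,19],[46,0]]
[[45,19],[46,0]]
[[42,16],[45,19],[46,0]]
[[29,15],[32,0],[42,16],[45,19],[46,0]]
[[29,15],[32,0],[42,16],[45,19],[47,0]]
[[29,15],[32,0],[34,12],[42,16],[45,19],[47,0]]
[[13,15],[32,0],[34,12],[42,16],[45,19],[47,0]]
[[0,17],[13,15],[32,0],[34,12],[42,16],[45,19],[47,0]]
[[0,17],[13,15],[32,0],[34,12],[42,16],[45,19],[47,0]]
[[0,17],[13,15],[32,0],[34,12],[42,16],[45,19],[47,0]]
[[0,17],[13,15],[32,7],[34,12],[42,16],[45,19],[47,0]]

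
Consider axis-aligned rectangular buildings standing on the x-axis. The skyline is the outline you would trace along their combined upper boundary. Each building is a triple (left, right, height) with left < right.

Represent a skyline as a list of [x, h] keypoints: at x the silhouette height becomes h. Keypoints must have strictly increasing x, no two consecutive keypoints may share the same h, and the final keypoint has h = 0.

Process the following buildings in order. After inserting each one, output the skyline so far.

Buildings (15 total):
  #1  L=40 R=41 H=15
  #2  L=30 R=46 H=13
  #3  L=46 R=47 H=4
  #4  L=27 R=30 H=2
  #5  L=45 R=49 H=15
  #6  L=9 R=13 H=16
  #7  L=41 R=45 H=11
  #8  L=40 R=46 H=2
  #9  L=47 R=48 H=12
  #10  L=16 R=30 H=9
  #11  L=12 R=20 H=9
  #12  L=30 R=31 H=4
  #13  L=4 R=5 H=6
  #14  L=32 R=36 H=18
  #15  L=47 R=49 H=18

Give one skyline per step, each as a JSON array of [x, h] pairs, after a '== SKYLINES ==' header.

== SKYLINES ==
[[40,15],[41,0]]
[[30,13],[40,15],[41,13],[46,0]]
[[30,13],[40,15],[41,13],[46,4],[47,0]]
[[27,2],[30,13],[40,15],[41,13],[46,4],[47,0]]
[[27,2],[30,13],[40,15],[41,13],[45,15],[49,0]]
[[9,16],[13,0],[27,2],[30,13],[40,15],[41,13],[45,15],[49,0]]
[[9,16],[13,0],[27,2],[30,13],[40,15],[41,13],[45,15],[49,0]]
[[9,16],[13,0],[27,2],[30,13],[40,15],[41,13],[45,15],[49,0]]
[[9,16],[13,0],[27,2],[30,13],[40,15],[41,13],[45,15],[49,0]]
[[9,16],[13,0],[16,9],[30,13],[40,15],[41,13],[45,15],[49,0]]
[[9,16],[13,9],[30,13],[40,15],[41,13],[45,15],[49,0]]
[[9,16],[13,9],[30,13],[40,15],[41,13],[45,15],[49,0]]
[[4,6],[5,0],[9,16],[13,9],[30,13],[40,15],[41,13],[45,15],[49,0]]
[[4,6],[5,0],[9,16],[13,9],[30,13],[32,18],[36,13],[40,15],[41,13],[45,15],[49,0]]
[[4,6],[5,0],[9,16],[13,9],[30,13],[32,18],[36,13],[40,15],[41,13],[45,15],[47,18],[49,0]]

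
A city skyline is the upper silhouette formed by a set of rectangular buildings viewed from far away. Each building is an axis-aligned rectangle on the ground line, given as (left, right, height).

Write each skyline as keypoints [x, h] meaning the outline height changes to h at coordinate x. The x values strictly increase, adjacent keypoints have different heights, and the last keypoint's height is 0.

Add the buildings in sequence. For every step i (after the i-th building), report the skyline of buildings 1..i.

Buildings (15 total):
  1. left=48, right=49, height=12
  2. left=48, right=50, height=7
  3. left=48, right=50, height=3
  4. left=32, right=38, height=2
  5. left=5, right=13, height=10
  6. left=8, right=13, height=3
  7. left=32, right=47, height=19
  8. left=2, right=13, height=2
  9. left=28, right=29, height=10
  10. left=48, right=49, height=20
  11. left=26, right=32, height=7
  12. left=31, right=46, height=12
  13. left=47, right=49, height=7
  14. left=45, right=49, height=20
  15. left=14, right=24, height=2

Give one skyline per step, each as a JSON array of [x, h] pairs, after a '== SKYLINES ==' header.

== SKYLINES ==
[[48,12],[49,0]]
[[48,12],[49,7],[50,0]]
[[48,12],[49,7],[50,0]]
[[32,2],[38,0],[48,12],[49,7],[50,0]]
[[5,10],[13,0],[32,2],[38,0],[48,12],[49,7],[50,0]]
[[5,10],[13,0],[32,2],[38,0],[48,12],[49,7],[50,0]]
[[5,10],[13,0],[32,19],[47,0],[48,12],[49,7],[50,0]]
[[2,2],[5,10],[13,0],[32,19],[47,0],[48,12],[49,7],[50,0]]
[[2,2],[5,10],[13,0],[28,10],[29,0],[32,19],[47,0],[48,12],[49,7],[50,0]]
[[2,2],[5,10],[13,0],[28,10],[29,0],[32,19],[47,0],[48,20],[49,7],[50,0]]
[[2,2],[5,10],[13,0],[26,7],[28,10],[29,7],[32,19],[47,0],[48,20],[49,7],[50,0]]
[[2,2],[5,10],[13,0],[26,7],[28,10],[29,7],[31,12],[32,19],[47,0],[48,20],[49,7],[50,0]]
[[2,2],[5,10],[13,0],[26,7],[28,10],[29,7],[31,12],[32,19],[47,7],[48,20],[49,7],[50,0]]
[[2,2],[5,10],[13,0],[26,7],[28,10],[29,7],[31,12],[32,19],[45,20],[49,7],[50,0]]
[[2,2],[5,10],[13,0],[14,2],[24,0],[26,7],[28,10],[29,7],[31,12],[32,19],[45,20],[49,7],[50,0]]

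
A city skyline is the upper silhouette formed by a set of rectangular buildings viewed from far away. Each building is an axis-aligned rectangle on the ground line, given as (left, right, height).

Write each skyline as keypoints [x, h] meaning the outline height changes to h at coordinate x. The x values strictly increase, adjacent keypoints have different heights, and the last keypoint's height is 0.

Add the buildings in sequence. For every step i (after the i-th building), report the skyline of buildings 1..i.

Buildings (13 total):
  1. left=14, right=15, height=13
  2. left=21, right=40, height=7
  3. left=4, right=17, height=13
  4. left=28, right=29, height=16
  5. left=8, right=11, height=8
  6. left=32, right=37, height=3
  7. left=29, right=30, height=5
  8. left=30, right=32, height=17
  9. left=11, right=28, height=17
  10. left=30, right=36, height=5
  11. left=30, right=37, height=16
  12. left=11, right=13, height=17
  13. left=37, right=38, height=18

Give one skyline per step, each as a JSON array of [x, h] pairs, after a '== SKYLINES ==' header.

== SKYLINES ==
[[14,13],[15,0]]
[[14,13],[15,0],[21,7],[40,0]]
[[4,13],[17,0],[21,7],[40,0]]
[[4,13],[17,0],[21,7],[28,16],[29,7],[40,0]]
[[4,13],[17,0],[21,7],[28,16],[29,7],[40,0]]
[[4,13],[17,0],[21,7],[28,16],[29,7],[40,0]]
[[4,13],[17,0],[21,7],[28,16],[29,7],[40,0]]
[[4,13],[17,0],[21,7],[28,16],[29,7],[30,17],[32,7],[40,0]]
[[4,13],[11,17],[28,16],[29,7],[30,17],[32,7],[40,0]]
[[4,13],[11,17],[28,16],[29,7],[30,17],[32,7],[40,0]]
[[4,13],[11,17],[28,16],[29,7],[30,17],[32,16],[37,7],[40,0]]
[[4,13],[11,17],[28,16],[29,7],[30,17],[32,16],[37,7],[40,0]]
[[4,13],[11,17],[28,16],[29,7],[30,17],[32,16],[37,18],[38,7],[40,0]]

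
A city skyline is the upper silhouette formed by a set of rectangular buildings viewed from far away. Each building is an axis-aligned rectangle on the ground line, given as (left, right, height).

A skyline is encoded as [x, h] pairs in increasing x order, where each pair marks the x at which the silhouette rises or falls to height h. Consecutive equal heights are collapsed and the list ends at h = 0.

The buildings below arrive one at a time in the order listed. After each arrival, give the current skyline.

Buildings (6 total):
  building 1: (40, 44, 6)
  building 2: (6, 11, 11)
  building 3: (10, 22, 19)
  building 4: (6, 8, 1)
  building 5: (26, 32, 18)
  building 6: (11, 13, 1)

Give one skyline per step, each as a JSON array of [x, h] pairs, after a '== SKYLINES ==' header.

== SKYLINES ==
[[40,6],[44,0]]
[[6,11],[11,0],[40,6],[44,0]]
[[6,11],[10,19],[22,0],[40,6],[44,0]]
[[6,11],[10,19],[22,0],[40,6],[44,0]]
[[6,11],[10,19],[22,0],[26,18],[32,0],[40,6],[44,0]]
[[6,11],[10,19],[22,0],[26,18],[32,0],[40,6],[44,0]]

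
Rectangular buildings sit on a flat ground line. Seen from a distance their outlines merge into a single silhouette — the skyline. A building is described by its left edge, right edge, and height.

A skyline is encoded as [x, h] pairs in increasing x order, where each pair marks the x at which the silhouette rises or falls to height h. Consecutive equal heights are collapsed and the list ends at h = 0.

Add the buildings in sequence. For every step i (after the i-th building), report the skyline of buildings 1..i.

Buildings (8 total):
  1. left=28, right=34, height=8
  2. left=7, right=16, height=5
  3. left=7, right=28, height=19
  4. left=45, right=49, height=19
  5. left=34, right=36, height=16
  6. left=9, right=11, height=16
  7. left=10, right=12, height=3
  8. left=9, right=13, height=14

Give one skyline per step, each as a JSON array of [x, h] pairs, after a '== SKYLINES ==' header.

== SKYLINES ==
[[28,8],[34,0]]
[[7,5],[16,0],[28,8],[34,0]]
[[7,19],[28,8],[34,0]]
[[7,19],[28,8],[34,0],[45,19],[49,0]]
[[7,19],[28,8],[34,16],[36,0],[45,19],[49,0]]
[[7,19],[28,8],[34,16],[36,0],[45,19],[49,0]]
[[7,19],[28,8],[34,16],[36,0],[45,19],[49,0]]
[[7,19],[28,8],[34,16],[36,0],[45,19],[49,0]]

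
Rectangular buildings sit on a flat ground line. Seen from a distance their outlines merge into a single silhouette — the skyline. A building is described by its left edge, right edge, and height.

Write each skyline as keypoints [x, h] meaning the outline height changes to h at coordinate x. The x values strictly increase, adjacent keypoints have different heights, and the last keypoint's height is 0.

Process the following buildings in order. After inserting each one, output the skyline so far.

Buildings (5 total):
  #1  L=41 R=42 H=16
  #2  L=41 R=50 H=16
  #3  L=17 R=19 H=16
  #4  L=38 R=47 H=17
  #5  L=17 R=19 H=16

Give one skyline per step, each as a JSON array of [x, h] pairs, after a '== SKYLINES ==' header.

== SKYLINES ==
[[41,16],[42,0]]
[[41,16],[50,0]]
[[17,16],[19,0],[41,16],[50,0]]
[[17,16],[19,0],[38,17],[47,16],[50,0]]
[[17,16],[19,0],[38,17],[47,16],[50,0]]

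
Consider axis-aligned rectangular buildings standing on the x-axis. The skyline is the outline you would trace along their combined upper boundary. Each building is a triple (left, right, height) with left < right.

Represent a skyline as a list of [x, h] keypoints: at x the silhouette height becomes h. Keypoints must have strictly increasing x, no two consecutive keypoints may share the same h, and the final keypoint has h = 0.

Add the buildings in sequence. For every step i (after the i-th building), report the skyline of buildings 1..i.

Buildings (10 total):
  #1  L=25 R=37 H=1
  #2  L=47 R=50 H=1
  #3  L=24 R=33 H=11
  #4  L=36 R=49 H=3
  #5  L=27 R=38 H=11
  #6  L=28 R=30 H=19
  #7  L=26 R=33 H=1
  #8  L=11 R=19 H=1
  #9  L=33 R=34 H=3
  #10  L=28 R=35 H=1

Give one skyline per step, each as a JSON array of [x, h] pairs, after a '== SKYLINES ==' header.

== SKYLINES ==
[[25,1],[37,0]]
[[25,1],[37,0],[47,1],[50,0]]
[[24,11],[33,1],[37,0],[47,1],[50,0]]
[[24,11],[33,1],[36,3],[49,1],[50,0]]
[[24,11],[38,3],[49,1],[50,0]]
[[24,11],[28,19],[30,11],[38,3],[49,1],[50,0]]
[[24,11],[28,19],[30,11],[38,3],[49,1],[50,0]]
[[11,1],[19,0],[24,11],[28,19],[30,11],[38,3],[49,1],[50,0]]
[[11,1],[19,0],[24,11],[28,19],[30,11],[38,3],[49,1],[50,0]]
[[11,1],[19,0],[24,11],[28,19],[30,11],[38,3],[49,1],[50,0]]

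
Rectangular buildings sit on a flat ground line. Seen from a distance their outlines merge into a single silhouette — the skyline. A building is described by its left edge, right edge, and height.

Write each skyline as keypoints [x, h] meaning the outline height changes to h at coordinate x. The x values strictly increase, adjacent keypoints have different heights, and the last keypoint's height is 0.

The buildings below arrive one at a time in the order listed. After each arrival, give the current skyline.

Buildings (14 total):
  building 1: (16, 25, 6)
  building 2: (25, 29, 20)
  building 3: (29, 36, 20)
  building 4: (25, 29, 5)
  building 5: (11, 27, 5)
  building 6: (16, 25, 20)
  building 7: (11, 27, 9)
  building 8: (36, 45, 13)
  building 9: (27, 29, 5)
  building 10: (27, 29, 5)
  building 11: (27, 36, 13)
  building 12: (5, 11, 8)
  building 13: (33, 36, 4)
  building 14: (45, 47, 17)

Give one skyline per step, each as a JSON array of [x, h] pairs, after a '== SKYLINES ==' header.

== SKYLINES ==
[[16,6],[25,0]]
[[16,6],[25,20],[29,0]]
[[16,6],[25,20],[36,0]]
[[16,6],[25,20],[36,0]]
[[11,5],[16,6],[25,20],[36,0]]
[[11,5],[16,20],[36,0]]
[[11,9],[16,20],[36,0]]
[[11,9],[16,20],[36,13],[45,0]]
[[11,9],[16,20],[36,13],[45,0]]
[[11,9],[16,20],[36,13],[45,0]]
[[11,9],[16,20],[36,13],[45,0]]
[[5,8],[11,9],[16,20],[36,13],[45,0]]
[[5,8],[11,9],[16,20],[36,13],[45,0]]
[[5,8],[11,9],[16,20],[36,13],[45,17],[47,0]]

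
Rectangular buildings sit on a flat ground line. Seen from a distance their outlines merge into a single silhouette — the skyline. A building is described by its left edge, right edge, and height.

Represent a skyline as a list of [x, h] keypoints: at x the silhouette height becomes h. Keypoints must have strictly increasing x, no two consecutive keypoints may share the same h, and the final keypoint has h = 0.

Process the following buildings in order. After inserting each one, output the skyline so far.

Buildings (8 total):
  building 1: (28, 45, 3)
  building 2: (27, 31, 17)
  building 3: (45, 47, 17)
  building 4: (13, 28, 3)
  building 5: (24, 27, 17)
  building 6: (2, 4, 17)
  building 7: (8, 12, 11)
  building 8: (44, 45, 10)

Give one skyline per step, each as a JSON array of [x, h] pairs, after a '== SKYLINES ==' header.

== SKYLINES ==
[[28,3],[45,0]]
[[27,17],[31,3],[45,0]]
[[27,17],[31,3],[45,17],[47,0]]
[[13,3],[27,17],[31,3],[45,17],[47,0]]
[[13,3],[24,17],[31,3],[45,17],[47,0]]
[[2,17],[4,0],[13,3],[24,17],[31,3],[45,17],[47,0]]
[[2,17],[4,0],[8,11],[12,0],[13,3],[24,17],[31,3],[45,17],[47,0]]
[[2,17],[4,0],[8,11],[12,0],[13,3],[24,17],[31,3],[44,10],[45,17],[47,0]]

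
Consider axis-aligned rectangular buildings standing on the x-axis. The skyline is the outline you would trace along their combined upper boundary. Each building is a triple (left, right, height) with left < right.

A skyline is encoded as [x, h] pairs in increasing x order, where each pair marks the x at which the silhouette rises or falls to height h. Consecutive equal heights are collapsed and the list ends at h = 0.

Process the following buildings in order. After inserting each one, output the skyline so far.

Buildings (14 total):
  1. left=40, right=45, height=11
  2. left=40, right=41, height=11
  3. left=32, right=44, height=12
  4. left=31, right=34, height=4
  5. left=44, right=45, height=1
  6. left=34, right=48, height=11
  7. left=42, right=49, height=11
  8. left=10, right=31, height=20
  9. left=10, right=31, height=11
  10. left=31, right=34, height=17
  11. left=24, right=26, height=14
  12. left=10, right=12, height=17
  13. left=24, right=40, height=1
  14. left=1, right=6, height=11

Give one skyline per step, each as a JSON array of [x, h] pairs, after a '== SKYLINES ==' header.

== SKYLINES ==
[[40,11],[45,0]]
[[40,11],[45,0]]
[[32,12],[44,11],[45,0]]
[[31,4],[32,12],[44,11],[45,0]]
[[31,4],[32,12],[44,11],[45,0]]
[[31,4],[32,12],[44,11],[48,0]]
[[31,4],[32,12],[44,11],[49,0]]
[[10,20],[31,4],[32,12],[44,11],[49,0]]
[[10,20],[31,4],[32,12],[44,11],[49,0]]
[[10,20],[31,17],[34,12],[44,11],[49,0]]
[[10,20],[31,17],[34,12],[44,11],[49,0]]
[[10,20],[31,17],[34,12],[44,11],[49,0]]
[[10,20],[31,17],[34,12],[44,11],[49,0]]
[[1,11],[6,0],[10,20],[31,17],[34,12],[44,11],[49,0]]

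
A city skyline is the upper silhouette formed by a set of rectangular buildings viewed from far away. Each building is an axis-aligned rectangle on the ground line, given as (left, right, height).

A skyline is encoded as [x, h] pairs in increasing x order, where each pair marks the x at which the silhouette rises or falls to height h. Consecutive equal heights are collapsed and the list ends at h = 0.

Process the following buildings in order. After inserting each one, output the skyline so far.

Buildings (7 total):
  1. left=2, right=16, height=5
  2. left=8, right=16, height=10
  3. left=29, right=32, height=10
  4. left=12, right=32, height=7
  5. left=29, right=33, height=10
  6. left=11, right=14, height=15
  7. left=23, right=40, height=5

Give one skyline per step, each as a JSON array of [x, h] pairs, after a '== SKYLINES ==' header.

== SKYLINES ==
[[2,5],[16,0]]
[[2,5],[8,10],[16,0]]
[[2,5],[8,10],[16,0],[29,10],[32,0]]
[[2,5],[8,10],[16,7],[29,10],[32,0]]
[[2,5],[8,10],[16,7],[29,10],[33,0]]
[[2,5],[8,10],[11,15],[14,10],[16,7],[29,10],[33,0]]
[[2,5],[8,10],[11,15],[14,10],[16,7],[29,10],[33,5],[40,0]]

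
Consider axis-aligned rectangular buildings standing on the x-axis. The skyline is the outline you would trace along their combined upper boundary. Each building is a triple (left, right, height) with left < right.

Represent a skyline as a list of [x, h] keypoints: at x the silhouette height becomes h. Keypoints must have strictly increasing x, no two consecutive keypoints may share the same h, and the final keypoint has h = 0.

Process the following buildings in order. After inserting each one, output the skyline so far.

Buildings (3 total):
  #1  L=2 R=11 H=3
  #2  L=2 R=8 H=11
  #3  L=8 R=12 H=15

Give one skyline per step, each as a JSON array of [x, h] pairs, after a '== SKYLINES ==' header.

== SKYLINES ==
[[2,3],[11,0]]
[[2,11],[8,3],[11,0]]
[[2,11],[8,15],[12,0]]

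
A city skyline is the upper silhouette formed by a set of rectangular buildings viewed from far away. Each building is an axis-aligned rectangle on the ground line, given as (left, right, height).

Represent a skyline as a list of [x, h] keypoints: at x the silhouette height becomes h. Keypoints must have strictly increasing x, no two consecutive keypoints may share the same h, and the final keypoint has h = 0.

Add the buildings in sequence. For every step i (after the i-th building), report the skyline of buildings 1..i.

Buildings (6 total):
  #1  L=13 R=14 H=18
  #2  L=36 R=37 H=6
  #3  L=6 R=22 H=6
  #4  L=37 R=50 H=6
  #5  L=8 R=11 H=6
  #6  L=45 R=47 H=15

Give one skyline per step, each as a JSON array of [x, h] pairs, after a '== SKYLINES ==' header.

== SKYLINES ==
[[13,18],[14,0]]
[[13,18],[14,0],[36,6],[37,0]]
[[6,6],[13,18],[14,6],[22,0],[36,6],[37,0]]
[[6,6],[13,18],[14,6],[22,0],[36,6],[50,0]]
[[6,6],[13,18],[14,6],[22,0],[36,6],[50,0]]
[[6,6],[13,18],[14,6],[22,0],[36,6],[45,15],[47,6],[50,0]]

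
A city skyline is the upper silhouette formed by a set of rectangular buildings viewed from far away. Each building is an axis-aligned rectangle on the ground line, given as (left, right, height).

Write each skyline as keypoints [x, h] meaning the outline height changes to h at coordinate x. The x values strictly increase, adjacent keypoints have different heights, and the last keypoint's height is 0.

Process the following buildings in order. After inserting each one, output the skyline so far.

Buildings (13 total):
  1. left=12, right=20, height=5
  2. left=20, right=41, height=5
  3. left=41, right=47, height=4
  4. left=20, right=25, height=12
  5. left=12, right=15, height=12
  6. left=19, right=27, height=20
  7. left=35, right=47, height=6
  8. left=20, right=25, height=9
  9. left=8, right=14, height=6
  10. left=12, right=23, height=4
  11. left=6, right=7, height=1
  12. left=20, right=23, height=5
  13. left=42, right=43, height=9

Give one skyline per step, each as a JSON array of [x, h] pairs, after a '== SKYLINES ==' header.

== SKYLINES ==
[[12,5],[20,0]]
[[12,5],[41,0]]
[[12,5],[41,4],[47,0]]
[[12,5],[20,12],[25,5],[41,4],[47,0]]
[[12,12],[15,5],[20,12],[25,5],[41,4],[47,0]]
[[12,12],[15,5],[19,20],[27,5],[41,4],[47,0]]
[[12,12],[15,5],[19,20],[27,5],[35,6],[47,0]]
[[12,12],[15,5],[19,20],[27,5],[35,6],[47,0]]
[[8,6],[12,12],[15,5],[19,20],[27,5],[35,6],[47,0]]
[[8,6],[12,12],[15,5],[19,20],[27,5],[35,6],[47,0]]
[[6,1],[7,0],[8,6],[12,12],[15,5],[19,20],[27,5],[35,6],[47,0]]
[[6,1],[7,0],[8,6],[12,12],[15,5],[19,20],[27,5],[35,6],[47,0]]
[[6,1],[7,0],[8,6],[12,12],[15,5],[19,20],[27,5],[35,6],[42,9],[43,6],[47,0]]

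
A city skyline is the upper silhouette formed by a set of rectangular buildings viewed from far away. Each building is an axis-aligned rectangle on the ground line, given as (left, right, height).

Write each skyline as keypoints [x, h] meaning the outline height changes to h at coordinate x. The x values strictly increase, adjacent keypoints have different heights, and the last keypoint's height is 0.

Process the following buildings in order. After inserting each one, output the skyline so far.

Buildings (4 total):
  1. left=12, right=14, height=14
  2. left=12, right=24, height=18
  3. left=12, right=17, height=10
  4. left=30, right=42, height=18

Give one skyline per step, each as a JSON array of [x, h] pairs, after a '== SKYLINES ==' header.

== SKYLINES ==
[[12,14],[14,0]]
[[12,18],[24,0]]
[[12,18],[24,0]]
[[12,18],[24,0],[30,18],[42,0]]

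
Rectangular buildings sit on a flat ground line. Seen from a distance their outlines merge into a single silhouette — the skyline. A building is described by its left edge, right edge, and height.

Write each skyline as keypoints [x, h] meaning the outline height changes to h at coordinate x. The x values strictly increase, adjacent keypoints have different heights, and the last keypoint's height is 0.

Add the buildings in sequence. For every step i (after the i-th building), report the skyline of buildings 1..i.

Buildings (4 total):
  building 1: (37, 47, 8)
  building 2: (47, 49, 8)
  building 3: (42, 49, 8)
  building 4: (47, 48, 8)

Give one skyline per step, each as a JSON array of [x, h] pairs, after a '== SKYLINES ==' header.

== SKYLINES ==
[[37,8],[47,0]]
[[37,8],[49,0]]
[[37,8],[49,0]]
[[37,8],[49,0]]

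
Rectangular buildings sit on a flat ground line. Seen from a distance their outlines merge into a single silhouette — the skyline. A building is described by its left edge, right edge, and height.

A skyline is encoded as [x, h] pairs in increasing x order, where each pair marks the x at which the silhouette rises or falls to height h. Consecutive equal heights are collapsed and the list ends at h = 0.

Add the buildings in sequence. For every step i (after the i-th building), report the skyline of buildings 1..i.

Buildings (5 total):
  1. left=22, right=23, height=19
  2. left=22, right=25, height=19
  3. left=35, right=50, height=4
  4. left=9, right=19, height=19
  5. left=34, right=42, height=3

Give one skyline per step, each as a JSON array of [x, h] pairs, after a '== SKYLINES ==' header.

== SKYLINES ==
[[22,19],[23,0]]
[[22,19],[25,0]]
[[22,19],[25,0],[35,4],[50,0]]
[[9,19],[19,0],[22,19],[25,0],[35,4],[50,0]]
[[9,19],[19,0],[22,19],[25,0],[34,3],[35,4],[50,0]]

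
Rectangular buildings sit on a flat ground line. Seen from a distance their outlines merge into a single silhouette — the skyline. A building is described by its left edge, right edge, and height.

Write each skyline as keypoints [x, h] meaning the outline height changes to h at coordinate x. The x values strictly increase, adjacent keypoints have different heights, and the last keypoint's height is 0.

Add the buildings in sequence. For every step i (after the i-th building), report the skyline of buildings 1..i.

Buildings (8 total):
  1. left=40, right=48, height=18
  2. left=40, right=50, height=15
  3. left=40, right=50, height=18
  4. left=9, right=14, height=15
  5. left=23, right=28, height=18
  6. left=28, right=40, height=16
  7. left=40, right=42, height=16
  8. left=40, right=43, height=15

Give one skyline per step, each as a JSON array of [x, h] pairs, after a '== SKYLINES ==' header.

== SKYLINES ==
[[40,18],[48,0]]
[[40,18],[48,15],[50,0]]
[[40,18],[50,0]]
[[9,15],[14,0],[40,18],[50,0]]
[[9,15],[14,0],[23,18],[28,0],[40,18],[50,0]]
[[9,15],[14,0],[23,18],[28,16],[40,18],[50,0]]
[[9,15],[14,0],[23,18],[28,16],[40,18],[50,0]]
[[9,15],[14,0],[23,18],[28,16],[40,18],[50,0]]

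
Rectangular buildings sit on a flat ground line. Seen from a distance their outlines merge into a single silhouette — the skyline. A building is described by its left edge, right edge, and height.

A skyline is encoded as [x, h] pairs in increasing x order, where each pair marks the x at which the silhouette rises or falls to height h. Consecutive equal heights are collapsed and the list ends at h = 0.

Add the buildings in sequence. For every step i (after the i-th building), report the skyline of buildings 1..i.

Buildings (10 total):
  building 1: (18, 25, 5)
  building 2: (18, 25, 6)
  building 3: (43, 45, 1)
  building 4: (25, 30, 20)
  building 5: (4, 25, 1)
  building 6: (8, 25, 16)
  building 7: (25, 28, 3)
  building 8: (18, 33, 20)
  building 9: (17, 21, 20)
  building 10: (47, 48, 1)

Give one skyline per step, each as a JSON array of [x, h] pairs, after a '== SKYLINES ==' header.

== SKYLINES ==
[[18,5],[25,0]]
[[18,6],[25,0]]
[[18,6],[25,0],[43,1],[45,0]]
[[18,6],[25,20],[30,0],[43,1],[45,0]]
[[4,1],[18,6],[25,20],[30,0],[43,1],[45,0]]
[[4,1],[8,16],[25,20],[30,0],[43,1],[45,0]]
[[4,1],[8,16],[25,20],[30,0],[43,1],[45,0]]
[[4,1],[8,16],[18,20],[33,0],[43,1],[45,0]]
[[4,1],[8,16],[17,20],[33,0],[43,1],[45,0]]
[[4,1],[8,16],[17,20],[33,0],[43,1],[45,0],[47,1],[48,0]]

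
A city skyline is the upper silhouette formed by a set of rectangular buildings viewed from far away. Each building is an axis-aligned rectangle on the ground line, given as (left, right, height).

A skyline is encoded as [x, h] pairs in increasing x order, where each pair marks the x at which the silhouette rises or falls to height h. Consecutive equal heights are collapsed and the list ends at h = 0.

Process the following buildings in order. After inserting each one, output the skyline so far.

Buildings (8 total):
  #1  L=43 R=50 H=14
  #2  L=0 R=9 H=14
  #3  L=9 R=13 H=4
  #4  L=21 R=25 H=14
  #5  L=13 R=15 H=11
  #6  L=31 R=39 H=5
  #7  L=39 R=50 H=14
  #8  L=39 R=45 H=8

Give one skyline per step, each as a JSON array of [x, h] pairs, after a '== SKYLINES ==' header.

== SKYLINES ==
[[43,14],[50,0]]
[[0,14],[9,0],[43,14],[50,0]]
[[0,14],[9,4],[13,0],[43,14],[50,0]]
[[0,14],[9,4],[13,0],[21,14],[25,0],[43,14],[50,0]]
[[0,14],[9,4],[13,11],[15,0],[21,14],[25,0],[43,14],[50,0]]
[[0,14],[9,4],[13,11],[15,0],[21,14],[25,0],[31,5],[39,0],[43,14],[50,0]]
[[0,14],[9,4],[13,11],[15,0],[21,14],[25,0],[31,5],[39,14],[50,0]]
[[0,14],[9,4],[13,11],[15,0],[21,14],[25,0],[31,5],[39,14],[50,0]]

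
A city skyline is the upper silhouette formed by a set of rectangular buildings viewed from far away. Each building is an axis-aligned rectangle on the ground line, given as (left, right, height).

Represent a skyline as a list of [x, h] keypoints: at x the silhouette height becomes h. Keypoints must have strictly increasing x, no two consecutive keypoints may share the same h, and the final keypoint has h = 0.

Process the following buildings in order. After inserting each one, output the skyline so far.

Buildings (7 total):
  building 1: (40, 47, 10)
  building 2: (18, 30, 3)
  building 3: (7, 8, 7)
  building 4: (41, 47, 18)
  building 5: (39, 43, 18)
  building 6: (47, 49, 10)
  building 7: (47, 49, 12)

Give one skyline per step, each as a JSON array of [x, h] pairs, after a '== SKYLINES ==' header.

== SKYLINES ==
[[40,10],[47,0]]
[[18,3],[30,0],[40,10],[47,0]]
[[7,7],[8,0],[18,3],[30,0],[40,10],[47,0]]
[[7,7],[8,0],[18,3],[30,0],[40,10],[41,18],[47,0]]
[[7,7],[8,0],[18,3],[30,0],[39,18],[47,0]]
[[7,7],[8,0],[18,3],[30,0],[39,18],[47,10],[49,0]]
[[7,7],[8,0],[18,3],[30,0],[39,18],[47,12],[49,0]]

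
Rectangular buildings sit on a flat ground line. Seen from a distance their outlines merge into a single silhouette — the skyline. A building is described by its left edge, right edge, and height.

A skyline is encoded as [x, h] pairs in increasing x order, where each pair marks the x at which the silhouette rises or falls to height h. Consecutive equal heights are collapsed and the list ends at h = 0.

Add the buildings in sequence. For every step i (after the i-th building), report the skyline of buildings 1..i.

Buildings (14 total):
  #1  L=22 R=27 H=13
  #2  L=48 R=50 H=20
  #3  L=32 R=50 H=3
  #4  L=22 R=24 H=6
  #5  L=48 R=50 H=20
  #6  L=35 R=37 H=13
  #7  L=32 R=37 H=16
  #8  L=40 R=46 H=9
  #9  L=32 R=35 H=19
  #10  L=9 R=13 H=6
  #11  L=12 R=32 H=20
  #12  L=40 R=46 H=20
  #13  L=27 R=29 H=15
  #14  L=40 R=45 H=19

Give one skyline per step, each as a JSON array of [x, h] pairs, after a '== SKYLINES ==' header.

== SKYLINES ==
[[22,13],[27,0]]
[[22,13],[27,0],[48,20],[50,0]]
[[22,13],[27,0],[32,3],[48,20],[50,0]]
[[22,13],[27,0],[32,3],[48,20],[50,0]]
[[22,13],[27,0],[32,3],[48,20],[50,0]]
[[22,13],[27,0],[32,3],[35,13],[37,3],[48,20],[50,0]]
[[22,13],[27,0],[32,16],[37,3],[48,20],[50,0]]
[[22,13],[27,0],[32,16],[37,3],[40,9],[46,3],[48,20],[50,0]]
[[22,13],[27,0],[32,19],[35,16],[37,3],[40,9],[46,3],[48,20],[50,0]]
[[9,6],[13,0],[22,13],[27,0],[32,19],[35,16],[37,3],[40,9],[46,3],[48,20],[50,0]]
[[9,6],[12,20],[32,19],[35,16],[37,3],[40,9],[46,3],[48,20],[50,0]]
[[9,6],[12,20],[32,19],[35,16],[37,3],[40,20],[46,3],[48,20],[50,0]]
[[9,6],[12,20],[32,19],[35,16],[37,3],[40,20],[46,3],[48,20],[50,0]]
[[9,6],[12,20],[32,19],[35,16],[37,3],[40,20],[46,3],[48,20],[50,0]]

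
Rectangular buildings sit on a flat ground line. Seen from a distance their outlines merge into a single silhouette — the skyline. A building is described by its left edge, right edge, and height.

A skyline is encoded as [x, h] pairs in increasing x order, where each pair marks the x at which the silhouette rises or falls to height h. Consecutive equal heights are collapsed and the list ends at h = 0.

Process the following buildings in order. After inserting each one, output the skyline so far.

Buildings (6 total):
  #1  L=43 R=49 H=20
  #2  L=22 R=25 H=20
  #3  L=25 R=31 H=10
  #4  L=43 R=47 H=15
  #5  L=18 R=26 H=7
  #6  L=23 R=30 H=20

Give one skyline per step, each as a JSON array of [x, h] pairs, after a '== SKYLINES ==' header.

== SKYLINES ==
[[43,20],[49,0]]
[[22,20],[25,0],[43,20],[49,0]]
[[22,20],[25,10],[31,0],[43,20],[49,0]]
[[22,20],[25,10],[31,0],[43,20],[49,0]]
[[18,7],[22,20],[25,10],[31,0],[43,20],[49,0]]
[[18,7],[22,20],[30,10],[31,0],[43,20],[49,0]]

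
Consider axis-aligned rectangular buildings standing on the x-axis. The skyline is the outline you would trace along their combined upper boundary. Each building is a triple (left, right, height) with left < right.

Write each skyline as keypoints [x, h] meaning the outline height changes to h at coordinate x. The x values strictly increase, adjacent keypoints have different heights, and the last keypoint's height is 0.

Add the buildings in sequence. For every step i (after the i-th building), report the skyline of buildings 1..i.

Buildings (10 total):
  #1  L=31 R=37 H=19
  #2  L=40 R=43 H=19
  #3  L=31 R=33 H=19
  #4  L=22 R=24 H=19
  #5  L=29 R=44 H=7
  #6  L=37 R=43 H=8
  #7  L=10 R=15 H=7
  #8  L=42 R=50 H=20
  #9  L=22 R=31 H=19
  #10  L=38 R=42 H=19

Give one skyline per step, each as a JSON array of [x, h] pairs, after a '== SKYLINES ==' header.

== SKYLINES ==
[[31,19],[37,0]]
[[31,19],[37,0],[40,19],[43,0]]
[[31,19],[37,0],[40,19],[43,0]]
[[22,19],[24,0],[31,19],[37,0],[40,19],[43,0]]
[[22,19],[24,0],[29,7],[31,19],[37,7],[40,19],[43,7],[44,0]]
[[22,19],[24,0],[29,7],[31,19],[37,8],[40,19],[43,7],[44,0]]
[[10,7],[15,0],[22,19],[24,0],[29,7],[31,19],[37,8],[40,19],[43,7],[44,0]]
[[10,7],[15,0],[22,19],[24,0],[29,7],[31,19],[37,8],[40,19],[42,20],[50,0]]
[[10,7],[15,0],[22,19],[37,8],[40,19],[42,20],[50,0]]
[[10,7],[15,0],[22,19],[37,8],[38,19],[42,20],[50,0]]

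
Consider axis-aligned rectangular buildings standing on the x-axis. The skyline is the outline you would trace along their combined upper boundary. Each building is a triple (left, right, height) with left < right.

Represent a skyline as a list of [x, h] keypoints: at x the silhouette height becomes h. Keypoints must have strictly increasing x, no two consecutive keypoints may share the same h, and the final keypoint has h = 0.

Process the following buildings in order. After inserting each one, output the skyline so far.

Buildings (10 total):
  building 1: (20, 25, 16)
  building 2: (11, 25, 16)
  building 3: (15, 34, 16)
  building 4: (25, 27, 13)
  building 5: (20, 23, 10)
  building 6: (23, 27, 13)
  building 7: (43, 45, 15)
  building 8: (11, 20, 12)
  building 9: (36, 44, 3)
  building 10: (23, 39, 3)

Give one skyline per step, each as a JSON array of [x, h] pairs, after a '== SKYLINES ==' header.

== SKYLINES ==
[[20,16],[25,0]]
[[11,16],[25,0]]
[[11,16],[34,0]]
[[11,16],[34,0]]
[[11,16],[34,0]]
[[11,16],[34,0]]
[[11,16],[34,0],[43,15],[45,0]]
[[11,16],[34,0],[43,15],[45,0]]
[[11,16],[34,0],[36,3],[43,15],[45,0]]
[[11,16],[34,3],[43,15],[45,0]]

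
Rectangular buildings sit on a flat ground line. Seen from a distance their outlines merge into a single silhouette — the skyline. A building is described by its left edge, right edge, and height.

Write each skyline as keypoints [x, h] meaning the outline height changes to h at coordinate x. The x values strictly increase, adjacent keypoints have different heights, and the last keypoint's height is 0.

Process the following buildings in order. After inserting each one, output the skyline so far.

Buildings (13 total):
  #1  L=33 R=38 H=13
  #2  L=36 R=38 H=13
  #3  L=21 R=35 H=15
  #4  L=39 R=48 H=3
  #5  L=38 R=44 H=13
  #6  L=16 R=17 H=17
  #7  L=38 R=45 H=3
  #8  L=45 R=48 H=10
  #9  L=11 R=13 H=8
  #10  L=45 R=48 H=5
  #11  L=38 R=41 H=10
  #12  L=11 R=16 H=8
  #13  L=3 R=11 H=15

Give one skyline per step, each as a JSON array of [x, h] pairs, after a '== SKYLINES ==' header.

== SKYLINES ==
[[33,13],[38,0]]
[[33,13],[38,0]]
[[21,15],[35,13],[38,0]]
[[21,15],[35,13],[38,0],[39,3],[48,0]]
[[21,15],[35,13],[44,3],[48,0]]
[[16,17],[17,0],[21,15],[35,13],[44,3],[48,0]]
[[16,17],[17,0],[21,15],[35,13],[44,3],[48,0]]
[[16,17],[17,0],[21,15],[35,13],[44,3],[45,10],[48,0]]
[[11,8],[13,0],[16,17],[17,0],[21,15],[35,13],[44,3],[45,10],[48,0]]
[[11,8],[13,0],[16,17],[17,0],[21,15],[35,13],[44,3],[45,10],[48,0]]
[[11,8],[13,0],[16,17],[17,0],[21,15],[35,13],[44,3],[45,10],[48,0]]
[[11,8],[16,17],[17,0],[21,15],[35,13],[44,3],[45,10],[48,0]]
[[3,15],[11,8],[16,17],[17,0],[21,15],[35,13],[44,3],[45,10],[48,0]]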